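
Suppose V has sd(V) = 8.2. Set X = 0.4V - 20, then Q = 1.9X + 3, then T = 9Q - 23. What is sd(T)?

sd(T) = 56.088

sd(X) = |0.4|·8.2 = 3.28.
sd(Q) = |1.9|·3.28 = 6.232.
sd(T) = |9|·6.232 = 56.088.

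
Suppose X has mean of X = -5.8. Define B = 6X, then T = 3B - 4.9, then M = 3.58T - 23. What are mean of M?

mean of B = 6·(-5.8) = -34.8.
mean of T = 3·(-34.8) + (-4.9) = -109.3.
mean of M = 3.58·(-109.3) + (-23) = -414.294.

mean of M = -414.294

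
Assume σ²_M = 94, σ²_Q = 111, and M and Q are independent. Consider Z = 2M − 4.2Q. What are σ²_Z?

σ²_Z = a²·σ²_M + b²·σ²_Q + 2ab·Cov[M, Q] with a = 2, b = -4.2.
Independence gives Cov[M, Q] = 0.
= 2²·94 + (-4.2)²·111 + 2·2·(-4.2)·0
= 376 + 1958.04 + 0 = 2334.04.

σ²_Z = 2334.04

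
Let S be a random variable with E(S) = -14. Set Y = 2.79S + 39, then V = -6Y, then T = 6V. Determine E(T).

E(T) = 2.16

E(Y) = 2.79·(-14) + 39 = -0.06.
E(V) = (-6)·(-0.06) = 0.36.
E(T) = 6·0.36 = 2.16.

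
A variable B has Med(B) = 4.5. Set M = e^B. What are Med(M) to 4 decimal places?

Med(M) = 90.0171

e^B is monotone on this domain, so Med(M) = exp(4.5) ≈ 90.0171.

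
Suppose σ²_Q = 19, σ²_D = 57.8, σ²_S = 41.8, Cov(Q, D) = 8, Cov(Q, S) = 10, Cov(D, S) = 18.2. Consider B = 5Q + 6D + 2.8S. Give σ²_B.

σ²_B = 4255.032

σ²_B = a²·σ²_Q + b²·σ²_D + c²·σ²_S + 2ab·Cov(Q, D) + 2ac·Cov(Q, S) + 2bc·Cov(D, S), with a = 5, b = 6, c = 2.8.
= 475 + 2080.8 + 327.712 + 480 + 280 + 611.52
= 4255.032.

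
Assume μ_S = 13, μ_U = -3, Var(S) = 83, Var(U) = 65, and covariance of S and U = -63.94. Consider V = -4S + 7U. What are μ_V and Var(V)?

μ_V = (-4)·μ_S + 7·μ_U = (-4)·13 + 7·(-3) = -73.
Var(V) = a²·Var(S) + b²·Var(U) + 2ab·covariance of S and U with a = -4, b = 7.
= (-4)²·83 + 7²·65 + 2·(-4)·7·(-63.94)
= 1328 + 3185 + 3580.64 = 8093.64.

μ_V = -73, Var(V) = 8093.64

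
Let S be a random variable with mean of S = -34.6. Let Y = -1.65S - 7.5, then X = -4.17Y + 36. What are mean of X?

mean of Y = (-1.65)·(-34.6) + (-7.5) = 49.59.
mean of X = (-4.17)·49.59 + 36 = -170.7903.

mean of X = -170.7903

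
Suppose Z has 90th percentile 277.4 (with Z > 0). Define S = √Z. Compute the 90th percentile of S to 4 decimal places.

90th percentile of S = 16.6553

√Z is increasing, so P_{90}(S) = g(P_{90}(Z)) ≈ 16.6553.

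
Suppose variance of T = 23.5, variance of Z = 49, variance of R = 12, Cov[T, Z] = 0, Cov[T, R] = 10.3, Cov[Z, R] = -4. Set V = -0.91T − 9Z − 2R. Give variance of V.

variance of V = a²·variance of T + b²·variance of Z + c²·variance of R + 2ab·Cov[T, Z] + 2ac·Cov[T, R] + 2bc·Cov[Z, R], with a = -0.91, b = -9, c = -2.
= 19.46035 + 3969 + 48 + 0 + 37.492 + (-144)
= 3929.95235.

variance of V = 3929.95235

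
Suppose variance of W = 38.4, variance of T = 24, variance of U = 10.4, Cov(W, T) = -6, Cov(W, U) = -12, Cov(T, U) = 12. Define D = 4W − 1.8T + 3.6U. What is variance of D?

variance of D = a²·variance of W + b²·variance of T + c²·variance of U + 2ab·Cov(W, T) + 2ac·Cov(W, U) + 2bc·Cov(T, U), with a = 4, b = -1.8, c = 3.6.
= 614.4 + 77.76 + 134.784 + 86.4 + (-345.6) + (-155.52)
= 412.224.

variance of D = 412.224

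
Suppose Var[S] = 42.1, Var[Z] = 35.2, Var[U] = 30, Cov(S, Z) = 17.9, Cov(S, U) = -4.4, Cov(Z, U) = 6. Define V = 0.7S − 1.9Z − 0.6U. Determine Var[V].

Var[V] = a²·Var[S] + b²·Var[Z] + c²·Var[U] + 2ab·Cov(S, Z) + 2ac·Cov(S, U) + 2bc·Cov(Z, U), with a = 0.7, b = -1.9, c = -0.6.
= 20.629 + 127.072 + 10.8 + (-47.614) + 3.696 + 13.68
= 128.263.

Var[V] = 128.263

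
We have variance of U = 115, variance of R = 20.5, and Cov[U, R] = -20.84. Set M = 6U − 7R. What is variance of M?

variance of M = a²·variance of U + b²·variance of R + 2ab·Cov[U, R] with a = 6, b = -7.
= 6²·115 + (-7)²·20.5 + 2·6·(-7)·(-20.84)
= 4140 + 1004.5 + 1750.56 = 6895.06.

variance of M = 6895.06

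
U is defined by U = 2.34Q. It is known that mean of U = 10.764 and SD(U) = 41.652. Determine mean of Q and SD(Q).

mean of Q = 4.6, SD(Q) = 17.8

From U = 2.34Q: mean of U = a·mean of Q + b, so mean of Q = (mean of U − b)/a = (10.764 − 0)/2.34 = 4.6.
SD(U) = |a|·SD(Q), so SD(Q) = 41.652/|2.34| = 17.8.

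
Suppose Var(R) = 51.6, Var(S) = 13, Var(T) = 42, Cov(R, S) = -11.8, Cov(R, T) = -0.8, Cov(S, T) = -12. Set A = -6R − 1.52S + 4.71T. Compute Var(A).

Var(A) = 2821.1722

Var(A) = a²·Var(R) + b²·Var(S) + c²·Var(T) + 2ab·Cov(R, S) + 2ac·Cov(R, T) + 2bc·Cov(S, T), with a = -6, b = -1.52, c = 4.71.
= 1857.6 + 30.0352 + 931.7322 + (-215.232) + 45.216 + 171.8208
= 2821.1722.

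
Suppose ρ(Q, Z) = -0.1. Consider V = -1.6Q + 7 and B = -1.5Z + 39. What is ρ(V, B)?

Linear rescalings preserve correlation up to sign; here the slopes -1.6 and -1.5 have the same sign, so ρ(V, B) = ρ(Q, Z) = -0.1.

ρ(V, B) = -0.1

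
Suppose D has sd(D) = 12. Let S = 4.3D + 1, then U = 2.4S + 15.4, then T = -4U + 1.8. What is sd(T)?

sd(T) = 495.36

sd(S) = |4.3|·12 = 51.6.
sd(U) = |2.4|·51.6 = 123.84.
sd(T) = |-4|·123.84 = 495.36.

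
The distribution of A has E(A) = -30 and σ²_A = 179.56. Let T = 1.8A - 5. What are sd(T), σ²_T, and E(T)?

T = 1.8A - 5 is linear with a = 1.8, b = -5.
sd(A) = √179.56 = 13.4.
sd(T) = |a|·sd(A) = |1.8|·13.4 = 24.12.
σ²_T = a²·σ²_A = 1.8²·179.56 = 581.7744 (the additive constant -5 does not affect variance).
E(T) = a·E(A) + b = 1.8·(-30) + (-5) = -59.

sd(T) = 24.12, σ²_T = 581.7744, E(T) = -59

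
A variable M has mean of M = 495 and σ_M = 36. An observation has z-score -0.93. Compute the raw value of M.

M = 461.52

M = mean of M + z·σ_M = 495 + (-0.93)·36 = 461.52.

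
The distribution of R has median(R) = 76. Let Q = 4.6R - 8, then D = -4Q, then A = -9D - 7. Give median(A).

median(A) = 12290.6

median(Q) = 4.6·76 + (-8) = 341.6.
median(D) = (-4)·341.6 = -1366.4.
median(A) = (-9)·(-1366.4) + (-7) = 12290.6.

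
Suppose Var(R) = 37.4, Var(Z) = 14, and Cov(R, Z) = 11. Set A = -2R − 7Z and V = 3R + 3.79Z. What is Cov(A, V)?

By bilinearity, Cov(A, V) = ac·Var(R) + bd·Var(Z) + (ad+bc)·Cov(R, Z), with a=-2, b=-7, c=3, d=3.79.
ac·Var(R) = (-2)·3·37.4 = -224.4
bd·Var(Z) = (-7)·3.79·14 = -371.42
(ad+bc)·Cov(R, Z) = (-28.58)·11 = -314.38
Cov(A, V) = -224.4 + (-371.42) + (-314.38) = -910.2.

Cov(A, V) = -910.2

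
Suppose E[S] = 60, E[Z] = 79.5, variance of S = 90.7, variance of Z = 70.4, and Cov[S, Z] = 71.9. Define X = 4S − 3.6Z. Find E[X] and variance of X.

E[X] = 4·E[S] + (-3.6)·E[Z] = 4·60 + (-3.6)·79.5 = -46.2.
variance of X = a²·variance of S + b²·variance of Z + 2ab·Cov[S, Z] with a = 4, b = -3.6.
= 4²·90.7 + (-3.6)²·70.4 + 2·4·(-3.6)·71.9
= 1451.2 + 912.384 + (-2070.72) = 292.864.

E[X] = -46.2, variance of X = 292.864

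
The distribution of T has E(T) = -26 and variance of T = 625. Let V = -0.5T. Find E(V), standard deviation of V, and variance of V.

E(V) = 13, standard deviation of V = 12.5, variance of V = 156.25

V = -0.5T is linear with a = -0.5, b = 0.
E(V) = a·E(T) + b = (-0.5)·(-26) = 13.
standard deviation of T = √625 = 25.
standard deviation of V = |a|·standard deviation of T = |-0.5|·25 = 12.5.
variance of V = a²·variance of T = (-0.5)²·625 = 156.25.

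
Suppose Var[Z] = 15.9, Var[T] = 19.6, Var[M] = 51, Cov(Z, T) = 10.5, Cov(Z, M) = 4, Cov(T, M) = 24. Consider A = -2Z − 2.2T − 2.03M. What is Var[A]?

Var[A] = 707.8779

Var[A] = a²·Var[Z] + b²·Var[T] + c²·Var[M] + 2ab·Cov(Z, T) + 2ac·Cov(Z, M) + 2bc·Cov(T, M), with a = -2, b = -2.2, c = -2.03.
= 63.6 + 94.864 + 210.1659 + 92.4 + 32.48 + 214.368
= 707.8779.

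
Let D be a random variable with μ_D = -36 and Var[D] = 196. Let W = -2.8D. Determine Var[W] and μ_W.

Var[W] = 1536.64, μ_W = 100.8

W = -2.8D is linear with a = -2.8, b = 0.
Var[W] = a²·Var[D] = (-2.8)²·196 = 1536.64.
μ_W = a·μ_D + b = (-2.8)·(-36) = 100.8.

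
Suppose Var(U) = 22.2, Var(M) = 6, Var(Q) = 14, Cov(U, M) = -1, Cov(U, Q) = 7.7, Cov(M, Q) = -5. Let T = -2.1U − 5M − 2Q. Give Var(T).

Var(T) = a²·Var(U) + b²·Var(M) + c²·Var(Q) + 2ab·Cov(U, M) + 2ac·Cov(U, Q) + 2bc·Cov(M, Q), with a = -2.1, b = -5, c = -2.
= 97.902 + 150 + 56 + (-21) + 64.68 + (-100)
= 247.582.

Var(T) = 247.582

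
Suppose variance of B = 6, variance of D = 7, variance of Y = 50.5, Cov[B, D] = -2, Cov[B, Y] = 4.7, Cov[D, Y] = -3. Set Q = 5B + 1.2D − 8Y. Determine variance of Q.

variance of Q = a²·variance of B + b²·variance of D + c²·variance of Y + 2ab·Cov[B, D] + 2ac·Cov[B, Y] + 2bc·Cov[D, Y], with a = 5, b = 1.2, c = -8.
= 150 + 10.08 + 3232 + (-24) + (-376) + 57.6
= 3049.68.

variance of Q = 3049.68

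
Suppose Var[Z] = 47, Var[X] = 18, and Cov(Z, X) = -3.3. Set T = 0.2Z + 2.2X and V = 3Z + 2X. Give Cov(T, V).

Cov(T, V) = 84.3

By bilinearity, Cov(T, V) = ac·Var[Z] + bd·Var[X] + (ad+bc)·Cov(Z, X), with a=0.2, b=2.2, c=3, d=2.
ac·Var[Z] = 0.2·3·47 = 28.2
bd·Var[X] = 2.2·2·18 = 79.2
(ad+bc)·Cov(Z, X) = (7)·(-3.3) = -23.1
Cov(T, V) = 28.2 + 79.2 + (-23.1) = 84.3.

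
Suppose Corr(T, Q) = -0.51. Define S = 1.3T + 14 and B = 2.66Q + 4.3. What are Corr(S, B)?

Linear rescalings preserve correlation up to sign; here the slopes 1.3 and 2.66 have the same sign, so Corr(S, B) = Corr(T, Q) = -0.51.

Corr(S, B) = -0.51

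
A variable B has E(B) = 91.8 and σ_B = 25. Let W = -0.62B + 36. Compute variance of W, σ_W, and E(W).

W = -0.62B + 36 is linear with a = -0.62, b = 36.
variance of B = 25² = 625.
variance of W = a²·variance of B = (-0.62)²·625 = 240.25 (the additive constant 36 does not affect variance).
σ_W = |a|·σ_B = |-0.62|·25 = 15.5.
E(W) = a·E(B) + b = (-0.62)·91.8 + 36 = -20.916.

variance of W = 240.25, σ_W = 15.5, E(W) = -20.916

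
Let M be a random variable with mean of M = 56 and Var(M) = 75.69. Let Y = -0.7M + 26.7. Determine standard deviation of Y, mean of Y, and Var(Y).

Y = -0.7M + 26.7 is linear with a = -0.7, b = 26.7.
standard deviation of M = √75.69 = 8.7.
standard deviation of Y = |a|·standard deviation of M = |-0.7|·8.7 = 6.09.
mean of Y = a·mean of M + b = (-0.7)·56 + 26.7 = -12.5.
Var(Y) = a²·Var(M) = (-0.7)²·75.69 = 37.0881 (the additive constant 26.7 does not affect variance).

standard deviation of Y = 6.09, mean of Y = -12.5, Var(Y) = 37.0881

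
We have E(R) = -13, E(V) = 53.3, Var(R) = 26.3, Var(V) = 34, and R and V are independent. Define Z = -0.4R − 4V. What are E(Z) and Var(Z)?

E(Z) = -208, Var(Z) = 548.208

E(Z) = (-0.4)·E(R) + (-4)·E(V) = (-0.4)·(-13) + (-4)·53.3 = -208.
Var(Z) = a²·Var(R) + b²·Var(V) + 2ab·Cov(R, V) with a = -0.4, b = -4.
Independence gives Cov(R, V) = 0.
= (-0.4)²·26.3 + (-4)²·34 + 2·(-0.4)·(-4)·0
= 4.208 + 544 + 0 = 548.208.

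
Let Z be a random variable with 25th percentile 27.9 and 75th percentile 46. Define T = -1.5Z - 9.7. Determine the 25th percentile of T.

25th percentile of T = -78.7

Since a = -1.5 < 0 the transformation is decreasing, reversing order: the 25th percentile of T corresponds to the 75th percentile of Z.
So P_{25}(T) = a·P_{75}(Z) + b = (-1.5)·46 + (-9.7) = -78.7.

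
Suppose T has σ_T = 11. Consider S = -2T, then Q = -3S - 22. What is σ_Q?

σ_Q = 66

σ_S = |-2|·11 = 22.
σ_Q = |-3|·22 = 66.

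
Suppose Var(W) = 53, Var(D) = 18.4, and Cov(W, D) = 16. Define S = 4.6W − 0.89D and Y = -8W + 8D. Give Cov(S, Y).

Cov(S, Y) = -1378.688

By bilinearity, Cov(S, Y) = ac·Var(W) + bd·Var(D) + (ad+bc)·Cov(W, D), with a=4.6, b=-0.89, c=-8, d=8.
ac·Var(W) = 4.6·(-8)·53 = -1950.4
bd·Var(D) = (-0.89)·8·18.4 = -131.008
(ad+bc)·Cov(W, D) = (43.92)·16 = 702.72
Cov(S, Y) = -1950.4 + (-131.008) + 702.72 = -1378.688.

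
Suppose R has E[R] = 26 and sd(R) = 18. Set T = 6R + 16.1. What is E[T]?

E[T] = 172.1

T = 6R + 16.1 is linear with a = 6, b = 16.1.
E[T] = a·E[R] + b = 6·26 + 16.1 = 172.1.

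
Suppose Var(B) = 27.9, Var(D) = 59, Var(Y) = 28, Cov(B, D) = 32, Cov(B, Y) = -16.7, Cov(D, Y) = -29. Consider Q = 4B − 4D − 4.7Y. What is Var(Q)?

Var(Q) = 522.44

Var(Q) = a²·Var(B) + b²·Var(D) + c²·Var(Y) + 2ab·Cov(B, D) + 2ac·Cov(B, Y) + 2bc·Cov(D, Y), with a = 4, b = -4, c = -4.7.
= 446.4 + 944 + 618.52 + (-1024) + 627.92 + (-1090.4)
= 522.44.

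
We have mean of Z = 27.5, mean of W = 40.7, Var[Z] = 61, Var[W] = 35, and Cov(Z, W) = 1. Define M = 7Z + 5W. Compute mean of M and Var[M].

mean of M = 396, Var[M] = 3934

mean of M = 7·mean of Z + 5·mean of W = 7·27.5 + 5·40.7 = 396.
Var[M] = a²·Var[Z] + b²·Var[W] + 2ab·Cov(Z, W) with a = 7, b = 5.
= 7²·61 + 5²·35 + 2·7·5·1
= 2989 + 875 + 70 = 3934.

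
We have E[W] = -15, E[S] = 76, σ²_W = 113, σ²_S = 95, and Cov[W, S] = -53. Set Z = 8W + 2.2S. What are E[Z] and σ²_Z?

E[Z] = 47.2, σ²_Z = 5826.2

E[Z] = 8·E[W] + 2.2·E[S] = 8·(-15) + 2.2·76 = 47.2.
σ²_Z = a²·σ²_W + b²·σ²_S + 2ab·Cov[W, S] with a = 8, b = 2.2.
= 8²·113 + 2.2²·95 + 2·8·2.2·(-53)
= 7232 + 459.8 + (-1865.6) = 5826.2.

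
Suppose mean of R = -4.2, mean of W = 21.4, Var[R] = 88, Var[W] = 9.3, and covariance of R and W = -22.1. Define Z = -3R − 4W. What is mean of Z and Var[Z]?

mean of Z = -73, Var[Z] = 410.4

mean of Z = (-3)·mean of R + (-4)·mean of W = (-3)·(-4.2) + (-4)·21.4 = -73.
Var[Z] = a²·Var[R] + b²·Var[W] + 2ab·covariance of R and W with a = -3, b = -4.
= (-3)²·88 + (-4)²·9.3 + 2·(-3)·(-4)·(-22.1)
= 792 + 148.8 + (-530.4) = 410.4.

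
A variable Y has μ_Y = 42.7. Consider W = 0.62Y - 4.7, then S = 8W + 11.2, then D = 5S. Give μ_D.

μ_W = 0.62·42.7 + (-4.7) = 21.774.
μ_S = 8·21.774 + 11.2 = 185.392.
μ_D = 5·185.392 = 926.96.

μ_D = 926.96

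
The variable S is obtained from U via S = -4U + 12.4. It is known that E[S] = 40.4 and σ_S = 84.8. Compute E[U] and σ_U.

E[U] = -7, σ_U = 21.2

From S = -4U + 12.4: E[S] = a·E[U] + b, so E[U] = (E[S] − b)/a = (40.4 − 12.4)/(-4) = -7.
σ_S = |a|·σ_U, so σ_U = 84.8/|-4| = 21.2.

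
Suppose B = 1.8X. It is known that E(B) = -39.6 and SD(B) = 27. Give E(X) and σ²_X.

E(X) = -22, σ²_X = 225

From B = 1.8X: E(B) = a·E(X) + b, so E(X) = (E(B) − b)/a = (-39.6 − 0)/1.8 = -22.
σ²_B = 27² = 729.
σ²_B = a²·σ²_X, so σ²_X = 729/1.8² = 225.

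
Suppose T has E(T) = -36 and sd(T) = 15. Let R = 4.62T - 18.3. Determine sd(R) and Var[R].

R = 4.62T - 18.3 is linear with a = 4.62, b = -18.3.
sd(R) = |a|·sd(T) = |4.62|·15 = 69.3.
Var[T] = 15² = 225.
Var[R] = a²·Var[T] = 4.62²·225 = 4802.49 (the additive constant -18.3 does not affect variance).

sd(R) = 69.3, Var[R] = 4802.49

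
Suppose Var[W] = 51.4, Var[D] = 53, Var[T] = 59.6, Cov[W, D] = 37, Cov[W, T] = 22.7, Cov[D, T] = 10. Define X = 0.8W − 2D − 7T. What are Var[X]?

Var[X] = 3072.656

Var[X] = a²·Var[W] + b²·Var[D] + c²·Var[T] + 2ab·Cov[W, D] + 2ac·Cov[W, T] + 2bc·Cov[D, T], with a = 0.8, b = -2, c = -7.
= 32.896 + 212 + 2920.4 + (-118.4) + (-254.24) + 280
= 3072.656.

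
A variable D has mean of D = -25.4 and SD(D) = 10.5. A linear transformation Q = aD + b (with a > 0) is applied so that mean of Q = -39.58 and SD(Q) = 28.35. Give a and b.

SD(Q) = a·SD(D) (a > 0), so a = 28.35/10.5 = 2.7.
mean of Q = a·mean of D + b, so b = -39.58 − 2.7·(-25.4) = 29.

a = 2.7, b = 29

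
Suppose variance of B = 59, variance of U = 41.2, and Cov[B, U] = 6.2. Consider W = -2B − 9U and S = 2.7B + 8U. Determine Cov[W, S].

Cov[W, S] = -3534.86

By bilinearity, Cov[W, S] = ac·variance of B + bd·variance of U + (ad+bc)·Cov[B, U], with a=-2, b=-9, c=2.7, d=8.
ac·variance of B = (-2)·2.7·59 = -318.6
bd·variance of U = (-9)·8·41.2 = -2966.4
(ad+bc)·Cov[B, U] = (-40.3)·6.2 = -249.86
Cov[W, S] = -318.6 + (-2966.4) + (-249.86) = -3534.86.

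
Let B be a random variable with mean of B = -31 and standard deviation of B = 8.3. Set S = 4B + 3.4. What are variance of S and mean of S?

variance of S = 1102.24, mean of S = -120.6

S = 4B + 3.4 is linear with a = 4, b = 3.4.
variance of B = 8.3² = 68.89.
variance of S = a²·variance of B = 4²·68.89 = 1102.24 (the additive constant 3.4 does not affect variance).
mean of S = a·mean of B + b = 4·(-31) + 3.4 = -120.6.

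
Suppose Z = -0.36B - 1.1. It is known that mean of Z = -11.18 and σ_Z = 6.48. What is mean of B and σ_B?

From Z = -0.36B - 1.1: mean of Z = a·mean of B + b, so mean of B = (mean of Z − b)/a = (-11.18 − (-1.1))/(-0.36) = 28.
σ_Z = |a|·σ_B, so σ_B = 6.48/|-0.36| = 18.

mean of B = 28, σ_B = 18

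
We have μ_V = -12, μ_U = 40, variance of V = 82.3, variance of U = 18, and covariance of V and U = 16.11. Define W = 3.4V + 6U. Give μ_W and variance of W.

μ_W = 3.4·μ_V + 6·μ_U = 3.4·(-12) + 6·40 = 199.2.
variance of W = a²·variance of V + b²·variance of U + 2ab·covariance of V and U with a = 3.4, b = 6.
= 3.4²·82.3 + 6²·18 + 2·3.4·6·16.11
= 951.388 + 648 + 657.288 = 2256.676.

μ_W = 199.2, variance of W = 2256.676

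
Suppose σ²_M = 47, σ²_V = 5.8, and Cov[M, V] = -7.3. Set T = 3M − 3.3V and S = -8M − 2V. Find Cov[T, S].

By bilinearity, Cov[T, S] = ac·σ²_M + bd·σ²_V + (ad+bc)·Cov[M, V], with a=3, b=-3.3, c=-8, d=-2.
ac·σ²_M = 3·(-8)·47 = -1128
bd·σ²_V = (-3.3)·(-2)·5.8 = 38.28
(ad+bc)·Cov[M, V] = (20.4)·(-7.3) = -148.92
Cov[T, S] = -1128 + 38.28 + (-148.92) = -1238.64.

Cov[T, S] = -1238.64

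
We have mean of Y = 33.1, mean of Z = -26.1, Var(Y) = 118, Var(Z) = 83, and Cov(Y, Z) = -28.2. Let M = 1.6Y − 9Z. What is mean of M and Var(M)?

mean of M = 1.6·mean of Y + (-9)·mean of Z = 1.6·33.1 + (-9)·(-26.1) = 287.86.
Var(M) = a²·Var(Y) + b²·Var(Z) + 2ab·Cov(Y, Z) with a = 1.6, b = -9.
= 1.6²·118 + (-9)²·83 + 2·1.6·(-9)·(-28.2)
= 302.08 + 6723 + 812.16 = 7837.24.

mean of M = 287.86, Var(M) = 7837.24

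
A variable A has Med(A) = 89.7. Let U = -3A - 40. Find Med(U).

A linear map preserves order up to sign, so Med(U) = a·Med(A) + b = (-3)·89.7 + (-40) = -309.1.

Med(U) = -309.1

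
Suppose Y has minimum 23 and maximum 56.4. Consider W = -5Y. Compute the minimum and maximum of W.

min(W) = -282, max(W) = -115

a = -5 < 0, so order reverses: min(W) = a·max(Y)+b = (-5)·56.4 = -282; max(W) = a·min(Y)+b = (-5)·23 = -115.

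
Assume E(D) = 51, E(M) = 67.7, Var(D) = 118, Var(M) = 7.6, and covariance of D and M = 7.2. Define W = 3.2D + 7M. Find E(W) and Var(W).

E(W) = 637.1, Var(W) = 1903.28

E(W) = 3.2·E(D) + 7·E(M) = 3.2·51 + 7·67.7 = 637.1.
Var(W) = a²·Var(D) + b²·Var(M) + 2ab·covariance of D and M with a = 3.2, b = 7.
= 3.2²·118 + 7²·7.6 + 2·3.2·7·7.2
= 1208.32 + 372.4 + 322.56 = 1903.28.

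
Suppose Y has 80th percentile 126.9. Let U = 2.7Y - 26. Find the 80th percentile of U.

80th percentile of U = 316.63

Since a = 2.7 > 0 the transformation is increasing, so the 80th percentile of U = a·(P_{80} of Y) + b = 2.7·126.9 + (-26) = 316.63.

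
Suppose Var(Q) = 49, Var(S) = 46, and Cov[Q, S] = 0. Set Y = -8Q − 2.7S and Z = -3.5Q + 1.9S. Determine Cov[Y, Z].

By bilinearity, Cov[Y, Z] = ac·Var(Q) + bd·Var(S) + (ad+bc)·Cov[Q, S], with a=-8, b=-2.7, c=-3.5, d=1.9.
ac·Var(Q) = (-8)·(-3.5)·49 = 1372
bd·Var(S) = (-2.7)·1.9·46 = -235.98
(ad+bc)·Cov[Q, S] = (-5.75)·0 = 0
Cov[Y, Z] = 1372 + (-235.98) + 0 = 1136.02.

Cov[Y, Z] = 1136.02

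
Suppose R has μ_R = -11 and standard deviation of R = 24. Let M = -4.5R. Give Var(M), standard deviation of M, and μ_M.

Var(M) = 11664, standard deviation of M = 108, μ_M = 49.5

M = -4.5R is linear with a = -4.5, b = 0.
Var(R) = 24² = 576.
Var(M) = a²·Var(R) = (-4.5)²·576 = 11664.
standard deviation of M = |a|·standard deviation of R = |-4.5|·24 = 108.
μ_M = a·μ_R + b = (-4.5)·(-11) = 49.5.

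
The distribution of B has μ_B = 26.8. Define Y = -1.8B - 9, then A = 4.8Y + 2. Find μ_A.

μ_Y = (-1.8)·26.8 + (-9) = -57.24.
μ_A = 4.8·(-57.24) + 2 = -272.752.

μ_A = -272.752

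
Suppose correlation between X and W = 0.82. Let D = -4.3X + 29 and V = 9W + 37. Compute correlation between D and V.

correlation between D and V = -0.82

Linear rescalings preserve |correlation|; the slopes -4.3 and 9 have opposite signs, so the correlation flips sign: correlation between D and V = −correlation between X and W = -0.82.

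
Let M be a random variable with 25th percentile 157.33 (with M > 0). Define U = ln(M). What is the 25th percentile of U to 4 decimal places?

ln(M) is increasing, so P_{25}(U) = g(P_{25}(M)) ≈ 5.0583.

25th percentile of U = 5.0583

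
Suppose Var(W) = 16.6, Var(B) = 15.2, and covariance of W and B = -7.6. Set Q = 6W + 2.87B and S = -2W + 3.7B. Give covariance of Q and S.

By bilinearity, covariance of Q and S = ac·Var(W) + bd·Var(B) + (ad+bc)·covariance of W and B, with a=6, b=2.87, c=-2, d=3.7.
ac·Var(W) = 6·(-2)·16.6 = -199.2
bd·Var(B) = 2.87·3.7·15.2 = 161.4088
(ad+bc)·covariance of W and B = (16.46)·(-7.6) = -125.096
covariance of Q and S = -199.2 + 161.4088 + (-125.096) = -162.8872.

covariance of Q and S = -162.8872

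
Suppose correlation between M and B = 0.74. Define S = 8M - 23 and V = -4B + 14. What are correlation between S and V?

correlation between S and V = -0.74

Linear rescalings preserve |correlation|; the slopes 8 and -4 have opposite signs, so the correlation flips sign: correlation between S and V = −correlation between M and B = -0.74.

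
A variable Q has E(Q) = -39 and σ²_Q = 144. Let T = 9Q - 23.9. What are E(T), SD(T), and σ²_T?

T = 9Q - 23.9 is linear with a = 9, b = -23.9.
E(T) = a·E(Q) + b = 9·(-39) + (-23.9) = -374.9.
SD(Q) = √144 = 12.
SD(T) = |a|·SD(Q) = |9|·12 = 108.
σ²_T = a²·σ²_Q = 9²·144 = 11664 (the additive constant -23.9 does not affect variance).

E(T) = -374.9, SD(T) = 108, σ²_T = 11664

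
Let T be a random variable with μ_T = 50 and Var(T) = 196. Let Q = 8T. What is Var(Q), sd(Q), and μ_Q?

Q = 8T is linear with a = 8, b = 0.
Var(Q) = a²·Var(T) = 8²·196 = 12544.
sd(T) = √196 = 14.
sd(Q) = |a|·sd(T) = |8|·14 = 112.
μ_Q = a·μ_T + b = 8·50 = 400.

Var(Q) = 12544, sd(Q) = 112, μ_Q = 400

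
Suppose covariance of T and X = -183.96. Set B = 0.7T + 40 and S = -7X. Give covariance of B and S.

covariance of B and S = a·c·covariance of T and X = 0.7·(-7)·(-183.96) = 901.404. Additive constants drop out.

covariance of B and S = 901.404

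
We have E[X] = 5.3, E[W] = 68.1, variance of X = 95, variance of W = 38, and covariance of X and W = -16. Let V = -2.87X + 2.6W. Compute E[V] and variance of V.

E[V] = 161.849, variance of V = 1278.1695

E[V] = (-2.87)·E[X] + 2.6·E[W] = (-2.87)·5.3 + 2.6·68.1 = 161.849.
variance of V = a²·variance of X + b²·variance of W + 2ab·covariance of X and W with a = -2.87, b = 2.6.
= (-2.87)²·95 + 2.6²·38 + 2·(-2.87)·2.6·(-16)
= 782.5055 + 256.88 + 238.784 = 1278.1695.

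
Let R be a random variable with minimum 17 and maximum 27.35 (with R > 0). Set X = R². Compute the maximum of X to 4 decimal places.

max(X) = 748.0225

R² is increasing on this domain, so max(X) comes from max(R) = 27.35: max(X) = square(27.35) = 748.0225.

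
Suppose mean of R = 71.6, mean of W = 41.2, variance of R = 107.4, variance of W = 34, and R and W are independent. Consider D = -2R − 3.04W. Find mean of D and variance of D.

mean of D = -268.448, variance of D = 743.8144

mean of D = (-2)·mean of R + (-3.04)·mean of W = (-2)·71.6 + (-3.04)·41.2 = -268.448.
variance of D = a²·variance of R + b²·variance of W + 2ab·covariance of R and W with a = -2, b = -3.04.
Independence gives covariance of R and W = 0.
= (-2)²·107.4 + (-3.04)²·34 + 2·(-2)·(-3.04)·0
= 429.6 + 314.2144 + 0 = 743.8144.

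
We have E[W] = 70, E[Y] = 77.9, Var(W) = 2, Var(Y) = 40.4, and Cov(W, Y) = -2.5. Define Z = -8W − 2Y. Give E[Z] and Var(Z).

E[Z] = (-8)·E[W] + (-2)·E[Y] = (-8)·70 + (-2)·77.9 = -715.8.
Var(Z) = a²·Var(W) + b²·Var(Y) + 2ab·Cov(W, Y) with a = -8, b = -2.
= (-8)²·2 + (-2)²·40.4 + 2·(-8)·(-2)·(-2.5)
= 128 + 161.6 + (-80) = 209.6.

E[Z] = -715.8, Var(Z) = 209.6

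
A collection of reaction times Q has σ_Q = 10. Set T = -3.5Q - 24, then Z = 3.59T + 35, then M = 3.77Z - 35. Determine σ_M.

σ_M = 473.7005

σ_T = |-3.5|·10 = 35.
σ_Z = |3.59|·35 = 125.65.
σ_M = |3.77|·125.65 = 473.7005.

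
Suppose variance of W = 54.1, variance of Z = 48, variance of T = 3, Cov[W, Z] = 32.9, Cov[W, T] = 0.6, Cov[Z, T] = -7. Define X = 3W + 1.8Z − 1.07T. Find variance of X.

variance of X = a²·variance of W + b²·variance of Z + c²·variance of T + 2ab·Cov[W, Z] + 2ac·Cov[W, T] + 2bc·Cov[Z, T], with a = 3, b = 1.8, c = -1.07.
= 486.9 + 155.52 + 3.4347 + 355.32 + (-3.852) + 26.964
= 1024.2867.

variance of X = 1024.2867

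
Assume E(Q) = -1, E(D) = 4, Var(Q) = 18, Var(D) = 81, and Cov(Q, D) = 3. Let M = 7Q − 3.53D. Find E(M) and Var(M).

E(M) = 7·E(Q) + (-3.53)·E(D) = 7·(-1) + (-3.53)·4 = -21.12.
Var(M) = a²·Var(Q) + b²·Var(D) + 2ab·Cov(Q, D) with a = 7, b = -3.53.
= 7²·18 + (-3.53)²·81 + 2·7·(-3.53)·3
= 882 + 1009.3329 + (-148.26) = 1743.0729.

E(M) = -21.12, Var(M) = 1743.0729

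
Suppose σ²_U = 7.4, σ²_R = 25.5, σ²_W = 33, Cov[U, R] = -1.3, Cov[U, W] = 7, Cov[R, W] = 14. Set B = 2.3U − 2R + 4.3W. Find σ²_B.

σ²_B = a²·σ²_U + b²·σ²_R + c²·σ²_W + 2ab·Cov[U, R] + 2ac·Cov[U, W] + 2bc·Cov[R, W], with a = 2.3, b = -2, c = 4.3.
= 39.146 + 102 + 610.17 + 11.96 + 138.46 + (-240.8)
= 660.936.

σ²_B = 660.936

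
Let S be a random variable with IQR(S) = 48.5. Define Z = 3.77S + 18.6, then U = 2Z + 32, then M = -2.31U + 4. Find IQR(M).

IQR(Z) = |3.77|·48.5 = 182.845.
IQR(U) = |2|·182.845 = 365.69.
IQR(M) = |-2.31|·365.69 = 844.7439.

IQR(M) = 844.7439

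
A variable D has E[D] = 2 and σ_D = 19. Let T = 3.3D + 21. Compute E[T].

E[T] = 27.6

T = 3.3D + 21 is linear with a = 3.3, b = 21.
E[T] = a·E[D] + b = 3.3·2 + 21 = 27.6.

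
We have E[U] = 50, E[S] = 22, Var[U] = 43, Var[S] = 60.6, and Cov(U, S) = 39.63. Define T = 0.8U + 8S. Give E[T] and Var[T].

E[T] = 216, Var[T] = 4413.184

E[T] = 0.8·E[U] + 8·E[S] = 0.8·50 + 8·22 = 216.
Var[T] = a²·Var[U] + b²·Var[S] + 2ab·Cov(U, S) with a = 0.8, b = 8.
= 0.8²·43 + 8²·60.6 + 2·0.8·8·39.63
= 27.52 + 3878.4 + 507.264 = 4413.184.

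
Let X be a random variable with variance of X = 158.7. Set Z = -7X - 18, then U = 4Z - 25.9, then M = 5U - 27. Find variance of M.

variance of Z = (-7)²·158.7 = 7776.3.
variance of U = 4²·7776.3 = 124420.8.
variance of M = 5²·124420.8 = 3110520.

variance of M = 3110520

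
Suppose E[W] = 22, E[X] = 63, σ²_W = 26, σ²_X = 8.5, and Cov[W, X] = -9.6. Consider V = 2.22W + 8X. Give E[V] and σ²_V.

E[V] = 552.84, σ²_V = 331.1464

E[V] = 2.22·E[W] + 8·E[X] = 2.22·22 + 8·63 = 552.84.
σ²_V = a²·σ²_W + b²·σ²_X + 2ab·Cov[W, X] with a = 2.22, b = 8.
= 2.22²·26 + 8²·8.5 + 2·2.22·8·(-9.6)
= 128.1384 + 544 + (-340.992) = 331.1464.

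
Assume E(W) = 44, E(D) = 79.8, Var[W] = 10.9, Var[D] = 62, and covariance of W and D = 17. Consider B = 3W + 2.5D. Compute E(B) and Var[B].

E(B) = 331.5, Var[B] = 740.6

E(B) = 3·E(W) + 2.5·E(D) = 3·44 + 2.5·79.8 = 331.5.
Var[B] = a²·Var[W] + b²·Var[D] + 2ab·covariance of W and D with a = 3, b = 2.5.
= 3²·10.9 + 2.5²·62 + 2·3·2.5·17
= 98.1 + 387.5 + 255 = 740.6.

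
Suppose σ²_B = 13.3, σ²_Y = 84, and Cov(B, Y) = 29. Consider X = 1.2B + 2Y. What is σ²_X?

σ²_X = 494.352

σ²_X = a²·σ²_B + b²·σ²_Y + 2ab·Cov(B, Y) with a = 1.2, b = 2.
= 1.2²·13.3 + 2²·84 + 2·1.2·2·29
= 19.152 + 336 + 139.2 = 494.352.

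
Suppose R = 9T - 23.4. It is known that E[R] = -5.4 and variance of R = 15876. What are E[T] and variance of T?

From R = 9T - 23.4: E[R] = a·E[T] + b, so E[T] = (E[R] − b)/a = (-5.4 − (-23.4))/9 = 2.
variance of R = a²·variance of T, so variance of T = 15876/9² = 196.

E[T] = 2, variance of T = 196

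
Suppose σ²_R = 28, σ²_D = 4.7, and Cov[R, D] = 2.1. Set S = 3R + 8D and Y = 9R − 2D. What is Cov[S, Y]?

Cov[S, Y] = 819.4

By bilinearity, Cov[S, Y] = ac·σ²_R + bd·σ²_D + (ad+bc)·Cov[R, D], with a=3, b=8, c=9, d=-2.
ac·σ²_R = 3·9·28 = 756
bd·σ²_D = 8·(-2)·4.7 = -75.2
(ad+bc)·Cov[R, D] = (66)·2.1 = 138.6
Cov[S, Y] = 756 + (-75.2) + 138.6 = 819.4.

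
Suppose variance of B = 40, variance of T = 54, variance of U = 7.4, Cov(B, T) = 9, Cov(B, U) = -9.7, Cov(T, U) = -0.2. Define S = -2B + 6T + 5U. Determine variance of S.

variance of S = 2255

variance of S = a²·variance of B + b²·variance of T + c²·variance of U + 2ab·Cov(B, T) + 2ac·Cov(B, U) + 2bc·Cov(T, U), with a = -2, b = 6, c = 5.
= 160 + 1944 + 185 + (-216) + 194 + (-12)
= 2255.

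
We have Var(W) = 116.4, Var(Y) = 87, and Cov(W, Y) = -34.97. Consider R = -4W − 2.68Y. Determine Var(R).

Var(R) = 1737.512

Var(R) = a²·Var(W) + b²·Var(Y) + 2ab·Cov(W, Y) with a = -4, b = -2.68.
= (-4)²·116.4 + (-2.68)²·87 + 2·(-4)·(-2.68)·(-34.97)
= 1862.4 + 624.8688 + (-749.7568) = 1737.512.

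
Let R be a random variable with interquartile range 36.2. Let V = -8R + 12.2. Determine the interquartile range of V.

Under V = aR + b, IQR(V) = |a|·IQR(R) = |-8|·36.2 = 289.6 (shifts cancel; spread scales by |a|).

IQR(V) = 289.6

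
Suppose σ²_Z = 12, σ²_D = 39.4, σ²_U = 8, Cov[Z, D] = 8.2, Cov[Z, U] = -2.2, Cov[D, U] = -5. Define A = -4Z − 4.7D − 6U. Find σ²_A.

σ²_A = a²·σ²_Z + b²·σ²_D + c²·σ²_U + 2ab·Cov[Z, D] + 2ac·Cov[Z, U] + 2bc·Cov[D, U], with a = -4, b = -4.7, c = -6.
= 192 + 870.346 + 288 + 308.32 + (-105.6) + (-282)
= 1271.066.

σ²_A = 1271.066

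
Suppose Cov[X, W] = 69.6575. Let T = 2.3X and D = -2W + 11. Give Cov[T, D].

Cov[T, D] = a·c·Cov[X, W] = 2.3·(-2)·69.6575 = -320.4245. Additive constants drop out.

Cov[T, D] = -320.4245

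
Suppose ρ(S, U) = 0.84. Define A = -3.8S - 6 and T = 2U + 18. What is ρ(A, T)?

Linear rescalings preserve |correlation|; the slopes -3.8 and 2 have opposite signs, so the correlation flips sign: ρ(A, T) = −ρ(S, U) = -0.84.

ρ(A, T) = -0.84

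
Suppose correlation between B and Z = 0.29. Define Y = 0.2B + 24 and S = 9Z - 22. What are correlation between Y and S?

correlation between Y and S = 0.29

Linear rescalings preserve correlation up to sign; here the slopes 0.2 and 9 have the same sign, so correlation between Y and S = correlation between B and Z = 0.29.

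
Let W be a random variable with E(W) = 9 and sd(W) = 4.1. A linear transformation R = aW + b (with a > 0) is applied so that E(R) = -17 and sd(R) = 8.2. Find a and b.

a = 2, b = -35

sd(R) = a·sd(W) (a > 0), so a = 8.2/4.1 = 2.
E(R) = a·E(W) + b, so b = -17 − 2·9 = -35.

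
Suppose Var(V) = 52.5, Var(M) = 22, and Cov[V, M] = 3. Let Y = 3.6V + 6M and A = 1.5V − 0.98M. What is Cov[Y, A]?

Cov[Y, A] = 170.556

By bilinearity, Cov[Y, A] = ac·Var(V) + bd·Var(M) + (ad+bc)·Cov[V, M], with a=3.6, b=6, c=1.5, d=-0.98.
ac·Var(V) = 3.6·1.5·52.5 = 283.5
bd·Var(M) = 6·(-0.98)·22 = -129.36
(ad+bc)·Cov[V, M] = (5.472)·3 = 16.416
Cov[Y, A] = 283.5 + (-129.36) + 16.416 = 170.556.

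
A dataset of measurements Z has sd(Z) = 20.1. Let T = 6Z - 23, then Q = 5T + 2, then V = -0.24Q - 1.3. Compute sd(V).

sd(V) = 144.72

sd(T) = |6|·20.1 = 120.6.
sd(Q) = |5|·120.6 = 603.
sd(V) = |-0.24|·603 = 144.72.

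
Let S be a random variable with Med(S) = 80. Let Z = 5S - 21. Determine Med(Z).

Med(Z) = 379

A linear map preserves order up to sign, so Med(Z) = a·Med(S) + b = 5·80 + (-21) = 379.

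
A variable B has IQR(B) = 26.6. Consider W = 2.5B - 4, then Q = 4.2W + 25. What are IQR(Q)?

IQR(W) = |2.5|·26.6 = 66.5.
IQR(Q) = |4.2|·66.5 = 279.3.

IQR(Q) = 279.3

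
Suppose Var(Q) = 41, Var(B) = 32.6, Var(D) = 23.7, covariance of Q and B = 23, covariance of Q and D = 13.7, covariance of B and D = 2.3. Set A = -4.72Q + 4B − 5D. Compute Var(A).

Var(A) = a²·Var(Q) + b²·Var(B) + c²·Var(D) + 2ab·covariance of Q and B + 2ac·covariance of Q and D + 2bc·covariance of B and D, with a = -4.72, b = 4, c = -5.
= 913.4144 + 521.6 + 592.5 + (-868.48) + 646.64 + (-92)
= 1713.6744.

Var(A) = 1713.6744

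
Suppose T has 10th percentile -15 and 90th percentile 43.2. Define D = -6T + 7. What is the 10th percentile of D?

10th percentile of D = -252.2

Since a = -6 < 0 the transformation is decreasing, reversing order: the 10th percentile of D corresponds to the 90th percentile of T.
So P_{10}(D) = a·P_{90}(T) + b = (-6)·43.2 + 7 = -252.2.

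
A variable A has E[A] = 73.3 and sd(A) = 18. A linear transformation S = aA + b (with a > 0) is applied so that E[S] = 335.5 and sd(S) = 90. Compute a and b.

a = 5, b = -31

sd(S) = a·sd(A) (a > 0), so a = 90/18 = 5.
E[S] = a·E[A] + b, so b = 335.5 − 5·73.3 = -31.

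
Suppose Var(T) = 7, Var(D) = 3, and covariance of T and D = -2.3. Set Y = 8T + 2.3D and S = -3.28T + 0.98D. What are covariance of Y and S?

covariance of Y and S = -177.5988

By bilinearity, covariance of Y and S = ac·Var(T) + bd·Var(D) + (ad+bc)·covariance of T and D, with a=8, b=2.3, c=-3.28, d=0.98.
ac·Var(T) = 8·(-3.28)·7 = -183.68
bd·Var(D) = 2.3·0.98·3 = 6.762
(ad+bc)·covariance of T and D = (0.296)·(-2.3) = -0.6808
covariance of Y and S = -183.68 + 6.762 + (-0.6808) = -177.5988.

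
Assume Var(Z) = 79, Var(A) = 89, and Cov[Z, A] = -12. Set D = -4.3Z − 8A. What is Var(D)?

Var(D) = 6331.11

Var(D) = a²·Var(Z) + b²·Var(A) + 2ab·Cov[Z, A] with a = -4.3, b = -8.
= (-4.3)²·79 + (-8)²·89 + 2·(-4.3)·(-8)·(-12)
= 1460.71 + 5696 + (-825.6) = 6331.11.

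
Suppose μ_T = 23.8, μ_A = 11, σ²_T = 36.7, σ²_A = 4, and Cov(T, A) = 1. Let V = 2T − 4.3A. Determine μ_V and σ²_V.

μ_V = 2·μ_T + (-4.3)·μ_A = 2·23.8 + (-4.3)·11 = 0.3.
σ²_V = a²·σ²_T + b²·σ²_A + 2ab·Cov(T, A) with a = 2, b = -4.3.
= 2²·36.7 + (-4.3)²·4 + 2·2·(-4.3)·1
= 146.8 + 73.96 + (-17.2) = 203.56.

μ_V = 0.3, σ²_V = 203.56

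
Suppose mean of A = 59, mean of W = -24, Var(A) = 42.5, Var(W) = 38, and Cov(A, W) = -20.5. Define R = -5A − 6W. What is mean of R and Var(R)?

mean of R = (-5)·mean of A + (-6)·mean of W = (-5)·59 + (-6)·(-24) = -151.
Var(R) = a²·Var(A) + b²·Var(W) + 2ab·Cov(A, W) with a = -5, b = -6.
= (-5)²·42.5 + (-6)²·38 + 2·(-5)·(-6)·(-20.5)
= 1062.5 + 1368 + (-1230) = 1200.5.

mean of R = -151, Var(R) = 1200.5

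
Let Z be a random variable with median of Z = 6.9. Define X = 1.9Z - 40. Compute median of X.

median of X = -26.89

A linear map preserves order up to sign, so median of X = a·median of Z + b = 1.9·6.9 + (-40) = -26.89.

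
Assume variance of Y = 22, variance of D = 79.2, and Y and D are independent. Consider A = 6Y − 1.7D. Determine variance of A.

variance of A = a²·variance of Y + b²·variance of D + 2ab·Cov(Y, D) with a = 6, b = -1.7.
Independence gives Cov(Y, D) = 0.
= 6²·22 + (-1.7)²·79.2 + 2·6·(-1.7)·0
= 792 + 228.888 + 0 = 1020.888.

variance of A = 1020.888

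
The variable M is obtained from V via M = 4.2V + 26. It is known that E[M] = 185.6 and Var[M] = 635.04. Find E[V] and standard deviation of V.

From M = 4.2V + 26: E[M] = a·E[V] + b, so E[V] = (E[M] − b)/a = (185.6 − 26)/4.2 = 38.
standard deviation of M = √635.04 = 25.2.
standard deviation of M = |a|·standard deviation of V, so standard deviation of V = 25.2/|4.2| = 6.

E[V] = 38, standard deviation of V = 6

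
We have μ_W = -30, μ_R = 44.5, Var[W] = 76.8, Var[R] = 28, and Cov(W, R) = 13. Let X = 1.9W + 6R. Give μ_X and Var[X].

μ_X = 1.9·μ_W + 6·μ_R = 1.9·(-30) + 6·44.5 = 210.
Var[X] = a²·Var[W] + b²·Var[R] + 2ab·Cov(W, R) with a = 1.9, b = 6.
= 1.9²·76.8 + 6²·28 + 2·1.9·6·13
= 277.248 + 1008 + 296.4 = 1581.648.

μ_X = 210, Var[X] = 1581.648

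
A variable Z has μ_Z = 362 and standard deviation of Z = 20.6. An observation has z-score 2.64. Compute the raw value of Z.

Z = μ_Z + z·standard deviation of Z = 362 + 2.64·20.6 = 416.384.

Z = 416.384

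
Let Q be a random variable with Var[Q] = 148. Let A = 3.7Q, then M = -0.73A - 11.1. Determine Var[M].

Var[M] = 1079.719348

Var[A] = 3.7²·148 = 2026.12.
Var[M] = (-0.73)²·2026.12 = 1079.719348.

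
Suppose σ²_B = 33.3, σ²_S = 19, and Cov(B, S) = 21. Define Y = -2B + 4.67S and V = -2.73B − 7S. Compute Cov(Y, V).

Cov(Y, V) = -413.0231

By bilinearity, Cov(Y, V) = ac·σ²_B + bd·σ²_S + (ad+bc)·Cov(B, S), with a=-2, b=4.67, c=-2.73, d=-7.
ac·σ²_B = (-2)·(-2.73)·33.3 = 181.818
bd·σ²_S = 4.67·(-7)·19 = -621.11
(ad+bc)·Cov(B, S) = (1.2509)·21 = 26.2689
Cov(Y, V) = 181.818 + (-621.11) + 26.2689 = -413.0231.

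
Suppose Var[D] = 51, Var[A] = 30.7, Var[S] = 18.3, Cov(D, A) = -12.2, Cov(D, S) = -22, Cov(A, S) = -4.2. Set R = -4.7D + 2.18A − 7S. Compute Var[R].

Var[R] = 1099.77508

Var[R] = a²·Var[D] + b²·Var[A] + c²·Var[S] + 2ab·Cov(D, A) + 2ac·Cov(D, S) + 2bc·Cov(A, S), with a = -4.7, b = 2.18, c = -7.
= 1126.59 + 145.89868 + 896.7 + 250.0024 + (-1447.6) + 128.184
= 1099.77508.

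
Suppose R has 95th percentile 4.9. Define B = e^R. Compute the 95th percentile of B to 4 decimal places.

95th percentile of B = 134.2898

e^R is increasing, so P_{95}(B) = g(P_{95}(R)) ≈ 134.2898.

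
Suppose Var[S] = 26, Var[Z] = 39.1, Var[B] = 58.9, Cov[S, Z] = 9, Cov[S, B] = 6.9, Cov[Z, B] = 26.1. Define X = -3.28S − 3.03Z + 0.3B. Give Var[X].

Var[X] = 761.85479

Var[X] = a²·Var[S] + b²·Var[Z] + c²·Var[B] + 2ab·Cov[S, Z] + 2ac·Cov[S, B] + 2bc·Cov[Z, B], with a = -3.28, b = -3.03, c = 0.3.
= 279.7184 + 358.97319 + 5.301 + 178.8912 + (-13.5792) + (-47.4498)
= 761.85479.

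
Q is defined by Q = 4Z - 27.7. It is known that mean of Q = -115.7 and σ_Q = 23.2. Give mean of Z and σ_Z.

mean of Z = -22, σ_Z = 5.8

From Q = 4Z - 27.7: mean of Q = a·mean of Z + b, so mean of Z = (mean of Q − b)/a = (-115.7 − (-27.7))/4 = -22.
σ_Q = |a|·σ_Z, so σ_Z = 23.2/|4| = 5.8.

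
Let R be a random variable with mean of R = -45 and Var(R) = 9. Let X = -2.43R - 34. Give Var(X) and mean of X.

X = -2.43R - 34 is linear with a = -2.43, b = -34.
Var(X) = a²·Var(R) = (-2.43)²·9 = 53.1441 (the additive constant -34 does not affect variance).
mean of X = a·mean of R + b = (-2.43)·(-45) + (-34) = 75.35.

Var(X) = 53.1441, mean of X = 75.35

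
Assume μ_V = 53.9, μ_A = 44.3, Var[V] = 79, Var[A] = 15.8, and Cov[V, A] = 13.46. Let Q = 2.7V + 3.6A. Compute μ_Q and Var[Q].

μ_Q = 2.7·μ_V + 3.6·μ_A = 2.7·53.9 + 3.6·44.3 = 305.01.
Var[Q] = a²·Var[V] + b²·Var[A] + 2ab·Cov[V, A] with a = 2.7, b = 3.6.
= 2.7²·79 + 3.6²·15.8 + 2·2.7·3.6·13.46
= 575.91 + 204.768 + 261.6624 = 1042.3404.

μ_Q = 305.01, Var[Q] = 1042.3404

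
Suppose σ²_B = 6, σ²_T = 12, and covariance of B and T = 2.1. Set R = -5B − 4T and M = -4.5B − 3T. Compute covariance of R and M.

By bilinearity, covariance of R and M = ac·σ²_B + bd·σ²_T + (ad+bc)·covariance of B and T, with a=-5, b=-4, c=-4.5, d=-3.
ac·σ²_B = (-5)·(-4.5)·6 = 135
bd·σ²_T = (-4)·(-3)·12 = 144
(ad+bc)·covariance of B and T = (33)·2.1 = 69.3
covariance of R and M = 135 + 144 + 69.3 = 348.3.

covariance of R and M = 348.3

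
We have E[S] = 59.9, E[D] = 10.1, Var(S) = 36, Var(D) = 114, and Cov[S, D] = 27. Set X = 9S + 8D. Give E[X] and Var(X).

E[X] = 619.9, Var(X) = 14100

E[X] = 9·E[S] + 8·E[D] = 9·59.9 + 8·10.1 = 619.9.
Var(X) = a²·Var(S) + b²·Var(D) + 2ab·Cov[S, D] with a = 9, b = 8.
= 9²·36 + 8²·114 + 2·9·8·27
= 2916 + 7296 + 3888 = 14100.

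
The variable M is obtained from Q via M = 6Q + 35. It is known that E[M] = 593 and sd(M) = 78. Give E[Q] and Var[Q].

E[Q] = 93, Var[Q] = 169

From M = 6Q + 35: E[M] = a·E[Q] + b, so E[Q] = (E[M] − b)/a = (593 − 35)/6 = 93.
Var[M] = 78² = 6084.
Var[M] = a²·Var[Q], so Var[Q] = 6084/6² = 169.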